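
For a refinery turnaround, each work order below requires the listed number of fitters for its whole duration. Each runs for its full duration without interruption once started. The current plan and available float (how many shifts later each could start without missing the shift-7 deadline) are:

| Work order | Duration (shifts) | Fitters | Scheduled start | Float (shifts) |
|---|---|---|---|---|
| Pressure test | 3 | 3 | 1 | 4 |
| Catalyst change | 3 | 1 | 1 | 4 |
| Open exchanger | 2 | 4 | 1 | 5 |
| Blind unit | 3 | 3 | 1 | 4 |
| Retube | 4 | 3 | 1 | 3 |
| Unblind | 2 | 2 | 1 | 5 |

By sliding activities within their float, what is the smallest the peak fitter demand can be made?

7

Early-start (Pressure test@1, Catalyst change@1, Open exchanger@1, Blind unit@1, Retube@1, Unblind@1) gives peak 16: s1:16  s2:16  s3:10  s4:3  s5:0  s6:0  s7:0.
Shift Open exchanger→4, Retube→4, Unblind→6.
Schedule Pressure test@1, Catalyst change@1, Open exchanger@4, Blind unit@1, Retube@4, Unblind@6: s1:7  s2:7  s3:7  s4:7  s5:7  s6:5  s7:5 — peak 7.
Total fitter-shifts = 45 over 7 shifts ⇒ peak ≥ ⌈45/7⌉ = 7, so 7 is optimal.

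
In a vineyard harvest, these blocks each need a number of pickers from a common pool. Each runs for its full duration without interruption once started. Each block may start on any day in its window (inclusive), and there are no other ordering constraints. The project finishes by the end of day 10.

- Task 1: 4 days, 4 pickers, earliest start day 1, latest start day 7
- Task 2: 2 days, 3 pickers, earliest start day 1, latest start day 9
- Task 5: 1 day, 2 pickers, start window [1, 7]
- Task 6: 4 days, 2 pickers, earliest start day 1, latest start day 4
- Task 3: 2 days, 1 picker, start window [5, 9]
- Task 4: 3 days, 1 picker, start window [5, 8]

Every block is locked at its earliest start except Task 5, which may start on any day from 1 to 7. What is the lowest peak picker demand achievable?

9

Task 5@1: d1:11  d2:9  d3:6  d4:6  d5:2  d6:2  d7:1  d8:0  d9:0  d10:0 → peak 11
Task 5@2: d1:9  d2:11  d3:6  d4:6  d5:2  d6:2  d7:1  d8:0  d9:0  d10:0 → peak 11
Task 5@3: d1:9  d2:9  d3:8  d4:6  d5:2  d6:2  d7:1  d8:0  d9:0  d10:0 → peak 9
Task 5@4: d1:9  d2:9  d3:6  d4:8  d5:2  d6:2  d7:1  d8:0  d9:0  d10:0 → peak 9
Task 5@5: d1:9  d2:9  d3:6  d4:6  d5:4  d6:2  d7:1  d8:0  d9:0  d10:0 → peak 9
Task 5@6: d1:9  d2:9  d3:6  d4:6  d5:2  d6:4  d7:1  d8:0  d9:0  d10:0 → peak 9
Task 5@7: d1:9  d2:9  d3:6  d4:6  d5:2  d6:2  d7:3  d8:0  d9:0  d10:0 → peak 9
Best is Task 5@3, peak 9.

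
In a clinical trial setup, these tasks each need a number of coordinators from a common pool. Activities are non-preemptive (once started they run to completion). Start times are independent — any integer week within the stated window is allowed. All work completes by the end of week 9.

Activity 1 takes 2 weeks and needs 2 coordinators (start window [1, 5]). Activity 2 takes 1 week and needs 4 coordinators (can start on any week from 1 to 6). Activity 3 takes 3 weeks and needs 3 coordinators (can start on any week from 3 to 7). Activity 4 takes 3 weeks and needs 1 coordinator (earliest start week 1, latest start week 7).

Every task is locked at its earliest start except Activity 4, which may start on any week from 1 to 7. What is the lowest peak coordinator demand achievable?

Activity 4@1: w1:7  w2:3  w3:4  w4:3  w5:3  w6:0  w7:0  w8:0  w9:0 → peak 7
Activity 4@2: w1:6  w2:3  w3:4  w4:4  w5:3  w6:0  w7:0  w8:0  w9:0 → peak 6
Activity 4@3: w1:6  w2:2  w3:4  w4:4  w5:4  w6:0  w7:0  w8:0  w9:0 → peak 6
Activity 4@4: w1:6  w2:2  w3:3  w4:4  w5:4  w6:1  w7:0  w8:0  w9:0 → peak 6
Activity 4@5: w1:6  w2:2  w3:3  w4:3  w5:4  w6:1  w7:1  w8:0  w9:0 → peak 6
Activity 4@6: w1:6  w2:2  w3:3  w4:3  w5:3  w6:1  w7:1  w8:1  w9:0 → peak 6
Activity 4@7: w1:6  w2:2  w3:3  w4:3  w5:3  w6:0  w7:1  w8:1  w9:1 → peak 6
Best is Activity 4@2, peak 6.

6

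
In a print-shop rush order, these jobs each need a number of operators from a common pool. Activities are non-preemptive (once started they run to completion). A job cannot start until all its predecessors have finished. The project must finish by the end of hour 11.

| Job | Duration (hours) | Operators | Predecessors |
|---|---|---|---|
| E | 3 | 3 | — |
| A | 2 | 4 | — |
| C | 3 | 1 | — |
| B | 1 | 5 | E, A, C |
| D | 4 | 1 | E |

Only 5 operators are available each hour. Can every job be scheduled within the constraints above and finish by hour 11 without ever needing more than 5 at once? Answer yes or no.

Schedule E@1, A@4, C@1, B@6, D@7: h1:4  h2:4  h3:4  h4:4  h5:4  h6:5  h7:1  h8:1  h9:1  h10:1  h11:0 — peak 5 ≤ 5.

yes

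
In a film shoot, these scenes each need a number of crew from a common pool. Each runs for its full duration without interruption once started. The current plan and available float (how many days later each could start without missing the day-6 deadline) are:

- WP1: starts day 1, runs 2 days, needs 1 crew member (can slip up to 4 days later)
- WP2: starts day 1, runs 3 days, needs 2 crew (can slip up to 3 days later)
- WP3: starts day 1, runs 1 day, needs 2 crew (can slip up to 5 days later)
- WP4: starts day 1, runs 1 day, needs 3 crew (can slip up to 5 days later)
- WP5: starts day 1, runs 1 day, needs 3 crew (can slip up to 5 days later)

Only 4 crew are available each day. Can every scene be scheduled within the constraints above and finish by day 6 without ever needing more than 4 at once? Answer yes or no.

Schedule WP1@1, WP2@1, WP3@4, WP4@5, WP5@6: d1:3  d2:3  d3:2  d4:2  d5:3  d6:3 — peak 3 ≤ 4.

yes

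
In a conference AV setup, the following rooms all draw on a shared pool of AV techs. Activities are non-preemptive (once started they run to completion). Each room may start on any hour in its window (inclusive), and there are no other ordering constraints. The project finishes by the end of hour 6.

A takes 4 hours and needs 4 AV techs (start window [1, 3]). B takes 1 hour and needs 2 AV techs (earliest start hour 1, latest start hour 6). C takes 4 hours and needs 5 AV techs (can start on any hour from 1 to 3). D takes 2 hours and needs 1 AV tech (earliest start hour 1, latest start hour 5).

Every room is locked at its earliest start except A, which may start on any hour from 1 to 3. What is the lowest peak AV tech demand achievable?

9

A@1: h1:12  h2:10  h3:9  h4:9  h5:0  h6:0 → peak 12
A@2: h1:8  h2:10  h3:9  h4:9  h5:4  h6:0 → peak 10
A@3: h1:8  h2:6  h3:9  h4:9  h5:4  h6:4 → peak 9
Best is A@3, peak 9.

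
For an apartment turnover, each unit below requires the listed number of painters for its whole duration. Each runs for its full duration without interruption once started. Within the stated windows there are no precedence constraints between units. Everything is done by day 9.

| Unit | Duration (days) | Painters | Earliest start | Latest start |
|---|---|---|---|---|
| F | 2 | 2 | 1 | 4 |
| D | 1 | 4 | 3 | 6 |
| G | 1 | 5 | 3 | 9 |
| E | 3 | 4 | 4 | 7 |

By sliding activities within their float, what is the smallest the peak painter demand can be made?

5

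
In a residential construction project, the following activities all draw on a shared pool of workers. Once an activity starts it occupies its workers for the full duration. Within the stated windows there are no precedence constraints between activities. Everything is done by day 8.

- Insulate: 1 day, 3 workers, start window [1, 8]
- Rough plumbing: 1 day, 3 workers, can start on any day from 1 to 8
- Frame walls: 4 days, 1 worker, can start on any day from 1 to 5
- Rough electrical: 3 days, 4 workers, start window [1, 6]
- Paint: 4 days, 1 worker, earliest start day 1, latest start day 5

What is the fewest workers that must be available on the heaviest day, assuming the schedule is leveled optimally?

4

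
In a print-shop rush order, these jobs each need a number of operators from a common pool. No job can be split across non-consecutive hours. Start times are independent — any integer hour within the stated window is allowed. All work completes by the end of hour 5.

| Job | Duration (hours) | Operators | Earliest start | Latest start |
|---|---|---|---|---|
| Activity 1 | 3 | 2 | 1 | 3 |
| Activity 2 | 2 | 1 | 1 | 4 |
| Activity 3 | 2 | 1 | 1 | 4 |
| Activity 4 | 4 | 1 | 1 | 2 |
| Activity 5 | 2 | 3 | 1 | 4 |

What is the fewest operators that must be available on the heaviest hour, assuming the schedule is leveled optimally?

Early-start (Activity 1@1, Activity 2@1, Activity 3@1, Activity 4@1, Activity 5@1) gives peak 8: h1:8  h2:8  h3:3  h4:1  h5:0.
Shift Activity 5→4.
Schedule Activity 1@1, Activity 2@1, Activity 3@1, Activity 4@1, Activity 5@4: h1:5  h2:5  h3:3  h4:4  h5:3 — peak 5.

5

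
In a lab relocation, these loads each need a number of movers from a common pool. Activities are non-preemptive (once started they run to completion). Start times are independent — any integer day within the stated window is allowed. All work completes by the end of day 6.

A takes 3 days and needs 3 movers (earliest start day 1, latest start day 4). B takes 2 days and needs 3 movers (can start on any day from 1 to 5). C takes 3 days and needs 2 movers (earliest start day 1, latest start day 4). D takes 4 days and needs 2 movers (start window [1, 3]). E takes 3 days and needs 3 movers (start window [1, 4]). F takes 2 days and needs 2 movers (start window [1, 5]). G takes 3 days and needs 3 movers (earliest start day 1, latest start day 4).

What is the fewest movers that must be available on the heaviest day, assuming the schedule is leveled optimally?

9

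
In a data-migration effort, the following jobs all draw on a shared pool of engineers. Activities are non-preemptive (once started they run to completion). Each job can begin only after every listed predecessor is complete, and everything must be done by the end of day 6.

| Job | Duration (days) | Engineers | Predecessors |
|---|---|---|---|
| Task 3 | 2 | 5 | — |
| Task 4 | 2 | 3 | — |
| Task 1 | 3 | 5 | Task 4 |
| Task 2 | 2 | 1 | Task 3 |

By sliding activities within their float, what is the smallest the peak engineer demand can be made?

8

Schedule Task 3@1, Task 4@1, Task 1@3, Task 2@3: d1:8  d2:8  d3:6  d4:6  d5:5  d6:0 — peak 8.
No arrangement of the 18 feasible schedules does better.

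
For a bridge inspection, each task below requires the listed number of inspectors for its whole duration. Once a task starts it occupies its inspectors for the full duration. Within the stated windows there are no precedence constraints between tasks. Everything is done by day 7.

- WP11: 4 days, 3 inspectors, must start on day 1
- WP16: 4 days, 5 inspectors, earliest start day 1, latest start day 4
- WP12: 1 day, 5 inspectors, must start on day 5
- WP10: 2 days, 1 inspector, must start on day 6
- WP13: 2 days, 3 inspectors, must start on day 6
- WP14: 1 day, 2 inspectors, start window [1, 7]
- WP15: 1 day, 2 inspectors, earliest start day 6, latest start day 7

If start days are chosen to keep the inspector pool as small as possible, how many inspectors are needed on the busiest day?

Early-start (WP11@1, WP16@1, WP12@5, WP10@6, WP13@6, WP14@1, WP15@6) gives peak 10: d1:10  d2:8  d3:8  d4:8  d5:5  d6:6  d7:4.
Shift WP14→5.
Schedule WP11@1, WP16@1, WP12@5, WP10@6, WP13@6, WP14@5, WP15@6: d1:8  d2:8  d3:8  d4:8  d5:7  d6:6  d7:4 — peak 8.

8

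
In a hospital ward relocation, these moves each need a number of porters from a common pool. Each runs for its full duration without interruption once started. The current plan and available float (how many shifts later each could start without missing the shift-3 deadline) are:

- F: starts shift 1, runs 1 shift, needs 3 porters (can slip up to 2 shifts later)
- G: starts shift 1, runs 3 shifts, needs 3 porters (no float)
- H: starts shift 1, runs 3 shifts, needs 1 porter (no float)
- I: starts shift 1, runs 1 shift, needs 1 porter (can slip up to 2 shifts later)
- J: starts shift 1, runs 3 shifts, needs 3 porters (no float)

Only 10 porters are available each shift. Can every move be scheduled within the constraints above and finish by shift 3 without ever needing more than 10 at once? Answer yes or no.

Schedule F@1, G@1, H@1, I@2, J@1: s1:10  s2:8  s3:7 — peak 10 ≤ 10.

yes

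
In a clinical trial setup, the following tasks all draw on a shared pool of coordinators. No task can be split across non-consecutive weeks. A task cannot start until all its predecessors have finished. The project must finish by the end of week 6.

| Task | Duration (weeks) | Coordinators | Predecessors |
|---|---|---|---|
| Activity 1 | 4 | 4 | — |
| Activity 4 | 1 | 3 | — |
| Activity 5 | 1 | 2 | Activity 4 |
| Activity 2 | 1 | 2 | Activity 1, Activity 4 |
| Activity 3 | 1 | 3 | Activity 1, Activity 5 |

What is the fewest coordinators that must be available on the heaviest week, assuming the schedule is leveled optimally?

6

Early-start (Activity 1@1, Activity 4@1, Activity 5@2, Activity 2@5, Activity 3@5) gives peak 7: w1:7  w2:6  w3:4  w4:4  w5:5  w6:0.
Shift Activity 1→2, Activity 2→6, Activity 3→6.
Schedule Activity 1@2, Activity 4@1, Activity 5@2, Activity 2@6, Activity 3@6: w1:3  w2:6  w3:4  w4:4  w5:4  w6:5 — peak 6.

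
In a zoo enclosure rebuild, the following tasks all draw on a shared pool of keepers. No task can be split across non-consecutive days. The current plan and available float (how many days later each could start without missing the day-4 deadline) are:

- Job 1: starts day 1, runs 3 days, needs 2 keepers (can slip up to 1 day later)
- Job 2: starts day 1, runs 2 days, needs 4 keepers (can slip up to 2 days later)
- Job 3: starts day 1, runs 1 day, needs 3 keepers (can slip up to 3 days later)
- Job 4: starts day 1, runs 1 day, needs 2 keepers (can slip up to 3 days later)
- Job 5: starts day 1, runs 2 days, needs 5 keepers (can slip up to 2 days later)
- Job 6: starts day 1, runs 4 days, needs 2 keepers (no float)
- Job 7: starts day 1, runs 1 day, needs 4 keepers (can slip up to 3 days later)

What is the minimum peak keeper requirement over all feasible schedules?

Early-start (Job 1@1, Job 2@1, Job 3@1, Job 4@1, Job 5@1, Job 6@1, Job 7@1) gives peak 22: d1:22  d2:13  d3:4  d4:2.
Shift Job 4→2, Job 5→3, Job 7→4.
Schedule Job 1@1, Job 2@1, Job 3@1, Job 4@2, Job 5@3, Job 6@1, Job 7@4: d1:11  d2:10  d3:9  d4:11 — peak 11.
Total keeper-days = 41 over 4 days ⇒ peak ≥ ⌈41/4⌉ = 11, so 11 is optimal.

11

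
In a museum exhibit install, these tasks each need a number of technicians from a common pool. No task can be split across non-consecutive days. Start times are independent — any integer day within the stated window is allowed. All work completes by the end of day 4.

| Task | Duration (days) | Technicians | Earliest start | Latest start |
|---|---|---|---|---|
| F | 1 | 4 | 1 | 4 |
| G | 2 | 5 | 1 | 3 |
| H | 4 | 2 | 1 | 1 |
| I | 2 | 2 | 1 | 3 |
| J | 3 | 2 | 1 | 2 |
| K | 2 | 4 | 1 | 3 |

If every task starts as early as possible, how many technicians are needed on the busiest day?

Early-start schedule: F@1, G@1, H@1, I@1, J@1, K@1.
Load per day: day 1: 19, day 2: 15, day 3: 4, day 4: 2.
Peak is 19.

19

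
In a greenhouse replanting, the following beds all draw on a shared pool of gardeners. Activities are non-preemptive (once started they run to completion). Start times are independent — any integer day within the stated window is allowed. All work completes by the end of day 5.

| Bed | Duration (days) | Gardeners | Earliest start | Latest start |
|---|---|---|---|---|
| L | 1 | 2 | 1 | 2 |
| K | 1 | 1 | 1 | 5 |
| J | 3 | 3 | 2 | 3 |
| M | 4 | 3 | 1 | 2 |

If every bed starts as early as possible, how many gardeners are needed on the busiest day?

6

Early-start schedule: L@1, K@1, J@2, M@1.
Load per day: day 1: 6, day 2: 6, day 3: 6, day 4: 6, day 5: 0.
Peak is 6.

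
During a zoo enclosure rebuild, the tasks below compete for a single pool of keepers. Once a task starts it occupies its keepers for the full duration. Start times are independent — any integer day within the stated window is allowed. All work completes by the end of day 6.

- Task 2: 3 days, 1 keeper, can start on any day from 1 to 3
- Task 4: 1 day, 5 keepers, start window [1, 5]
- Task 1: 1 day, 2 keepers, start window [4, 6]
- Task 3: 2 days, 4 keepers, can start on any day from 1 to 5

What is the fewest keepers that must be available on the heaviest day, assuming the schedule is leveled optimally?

Early-start (Task 2@1, Task 4@1, Task 1@4, Task 3@1) gives peak 10: d1:10  d2:5  d3:1  d4:2  d5:0  d6:0.
Shift Task 4→4, Task 1→5.
Schedule Task 2@1, Task 4@4, Task 1@5, Task 3@1: d1:5  d2:5  d3:1  d4:5  d5:2  d6:0 — peak 5.

5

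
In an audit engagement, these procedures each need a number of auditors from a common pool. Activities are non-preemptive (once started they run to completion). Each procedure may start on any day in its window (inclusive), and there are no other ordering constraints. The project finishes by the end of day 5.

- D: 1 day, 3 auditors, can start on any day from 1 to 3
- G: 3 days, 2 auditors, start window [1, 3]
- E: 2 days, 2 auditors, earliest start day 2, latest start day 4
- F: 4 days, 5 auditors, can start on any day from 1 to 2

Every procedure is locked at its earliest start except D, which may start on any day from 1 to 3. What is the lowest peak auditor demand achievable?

D@1: d1:10  d2:9  d3:9  d4:5  d5:0 → peak 10
D@2: d1:7  d2:12  d3:9  d4:5  d5:0 → peak 12
D@3: d1:7  d2:9  d3:12  d4:5  d5:0 → peak 12
Best is D@1, peak 10.

10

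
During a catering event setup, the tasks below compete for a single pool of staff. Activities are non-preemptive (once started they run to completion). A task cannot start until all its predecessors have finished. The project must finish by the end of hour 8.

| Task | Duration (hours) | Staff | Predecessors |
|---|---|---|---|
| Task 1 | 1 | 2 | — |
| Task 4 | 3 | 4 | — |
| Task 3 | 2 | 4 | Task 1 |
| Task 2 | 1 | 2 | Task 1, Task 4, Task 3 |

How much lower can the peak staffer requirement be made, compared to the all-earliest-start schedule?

4

Early-start peak: h1:6  h2:8  h3:8  h4:2  h5:0  h6:0  h7:0  h8:0 ⇒ 8.
Leveled (Task 1@1, Task 4@2, Task 3@5, Task 2@7): h1:2  h2:4  h3:4  h4:4  h5:4  h6:4  h7:2  h8:0 ⇒ 4.
Reduction 8 − 4 = 4.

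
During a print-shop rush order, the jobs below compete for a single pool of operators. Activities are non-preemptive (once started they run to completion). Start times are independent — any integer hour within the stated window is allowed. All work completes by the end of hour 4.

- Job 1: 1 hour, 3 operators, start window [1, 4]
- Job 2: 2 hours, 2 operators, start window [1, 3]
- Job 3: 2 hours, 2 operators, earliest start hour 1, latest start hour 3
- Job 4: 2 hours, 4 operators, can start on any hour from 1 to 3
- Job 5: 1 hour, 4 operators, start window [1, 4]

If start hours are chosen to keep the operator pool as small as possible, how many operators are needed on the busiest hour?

6

Early-start (Job 1@1, Job 2@1, Job 3@1, Job 4@1, Job 5@1) gives peak 15: h1:15  h2:8  h3:0  h4:0.
Shift Job 3→3, Job 4→2, Job 5→4.
Schedule Job 1@1, Job 2@1, Job 3@3, Job 4@2, Job 5@4: h1:5  h2:6  h3:6  h4:6 — peak 6.
Total operator-hours = 23 over 4 hours ⇒ peak ≥ ⌈23/4⌉ = 6, so 6 is optimal.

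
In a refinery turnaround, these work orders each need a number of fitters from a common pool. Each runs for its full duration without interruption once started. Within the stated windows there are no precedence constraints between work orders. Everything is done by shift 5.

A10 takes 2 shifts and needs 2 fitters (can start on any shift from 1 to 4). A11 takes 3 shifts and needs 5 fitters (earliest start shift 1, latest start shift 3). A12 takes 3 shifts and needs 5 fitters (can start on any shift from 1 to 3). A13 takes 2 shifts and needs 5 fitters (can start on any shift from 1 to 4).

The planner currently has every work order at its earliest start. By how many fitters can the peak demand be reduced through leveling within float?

Early-start peak: s1:17  s2:17  s3:10  s4:0  s5:0 ⇒ 17.
Leveled (A10@1, A11@1, A12@3, A13@4): s1:7  s2:7  s3:10  s4:10  s5:10 ⇒ 10.
Reduction 17 − 10 = 7.

7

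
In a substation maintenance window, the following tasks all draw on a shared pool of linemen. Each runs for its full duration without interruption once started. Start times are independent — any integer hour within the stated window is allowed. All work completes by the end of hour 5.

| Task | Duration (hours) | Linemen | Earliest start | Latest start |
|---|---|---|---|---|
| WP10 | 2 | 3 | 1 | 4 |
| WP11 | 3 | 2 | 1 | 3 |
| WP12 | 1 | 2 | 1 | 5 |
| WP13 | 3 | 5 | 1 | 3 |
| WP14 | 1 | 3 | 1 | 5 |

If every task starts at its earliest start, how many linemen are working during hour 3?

7

At early start, hour 3 has: WP11, WP13.
Demand: 2 + 5 = 7.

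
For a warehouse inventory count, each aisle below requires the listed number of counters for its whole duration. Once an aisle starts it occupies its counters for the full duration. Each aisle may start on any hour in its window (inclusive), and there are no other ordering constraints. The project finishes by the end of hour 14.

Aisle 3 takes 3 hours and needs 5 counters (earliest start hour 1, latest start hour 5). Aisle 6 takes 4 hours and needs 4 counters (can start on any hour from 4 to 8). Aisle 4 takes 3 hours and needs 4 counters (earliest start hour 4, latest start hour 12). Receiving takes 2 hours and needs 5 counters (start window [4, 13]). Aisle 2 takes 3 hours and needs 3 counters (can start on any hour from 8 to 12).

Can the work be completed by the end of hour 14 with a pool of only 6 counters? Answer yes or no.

no

The minimum achievable peak is 7; 6 < 7, so no feasible schedule stays within the cap.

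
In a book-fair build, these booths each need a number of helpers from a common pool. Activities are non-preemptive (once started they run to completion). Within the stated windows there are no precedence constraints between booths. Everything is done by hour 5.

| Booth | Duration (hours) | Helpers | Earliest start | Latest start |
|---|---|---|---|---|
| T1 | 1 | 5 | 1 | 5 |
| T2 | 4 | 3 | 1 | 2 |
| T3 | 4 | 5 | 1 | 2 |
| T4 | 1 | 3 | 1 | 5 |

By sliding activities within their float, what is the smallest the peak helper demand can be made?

Early-start (T1@1, T2@1, T3@1, T4@1) gives peak 16: h1:16  h2:8  h3:8  h4:8  h5:0.
Shift T3→2, T4→5.
Schedule T1@1, T2@1, T3@2, T4@5: h1:8  h2:8  h3:8  h4:8  h5:8 — peak 8.
Total helper-hours = 40 over 5 hours ⇒ peak ≥ ⌈40/5⌉ = 8, so 8 is optimal.

8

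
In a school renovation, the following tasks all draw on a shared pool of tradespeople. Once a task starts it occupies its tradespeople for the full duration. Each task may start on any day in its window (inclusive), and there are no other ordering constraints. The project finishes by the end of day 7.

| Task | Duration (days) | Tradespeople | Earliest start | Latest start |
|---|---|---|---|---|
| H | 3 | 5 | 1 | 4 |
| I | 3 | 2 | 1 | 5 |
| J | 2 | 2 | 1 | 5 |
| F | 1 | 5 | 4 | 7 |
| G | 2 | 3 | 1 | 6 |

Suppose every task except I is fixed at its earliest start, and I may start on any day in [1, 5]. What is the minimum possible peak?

10

I@1: d1:12  d2:12  d3:7  d4:5  d5:0  d6:0  d7:0 → peak 12
I@2: d1:10  d2:12  d3:7  d4:7  d5:0  d6:0  d7:0 → peak 12
I@3: d1:10  d2:10  d3:7  d4:7  d5:2  d6:0  d7:0 → peak 10
I@4: d1:10  d2:10  d3:5  d4:7  d5:2  d6:2  d7:0 → peak 10
I@5: d1:10  d2:10  d3:5  d4:5  d5:2  d6:2  d7:2 → peak 10
Best is I@3, peak 10.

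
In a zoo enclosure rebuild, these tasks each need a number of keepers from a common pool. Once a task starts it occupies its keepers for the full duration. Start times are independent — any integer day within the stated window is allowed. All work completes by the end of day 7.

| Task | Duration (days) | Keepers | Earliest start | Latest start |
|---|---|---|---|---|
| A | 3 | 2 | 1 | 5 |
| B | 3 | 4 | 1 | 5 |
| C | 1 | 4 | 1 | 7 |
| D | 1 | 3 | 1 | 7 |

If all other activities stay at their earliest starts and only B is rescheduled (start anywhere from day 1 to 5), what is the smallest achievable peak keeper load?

9

B@1: d1:13  d2:6  d3:6  d4:0  d5:0  d6:0  d7:0 → peak 13
B@2: d1:9  d2:6  d3:6  d4:4  d5:0  d6:0  d7:0 → peak 9
B@3: d1:9  d2:2  d3:6  d4:4  d5:4  d6:0  d7:0 → peak 9
B@4: d1:9  d2:2  d3:2  d4:4  d5:4  d6:4  d7:0 → peak 9
B@5: d1:9  d2:2  d3:2  d4:0  d5:4  d6:4  d7:4 → peak 9
Best is B@2, peak 9.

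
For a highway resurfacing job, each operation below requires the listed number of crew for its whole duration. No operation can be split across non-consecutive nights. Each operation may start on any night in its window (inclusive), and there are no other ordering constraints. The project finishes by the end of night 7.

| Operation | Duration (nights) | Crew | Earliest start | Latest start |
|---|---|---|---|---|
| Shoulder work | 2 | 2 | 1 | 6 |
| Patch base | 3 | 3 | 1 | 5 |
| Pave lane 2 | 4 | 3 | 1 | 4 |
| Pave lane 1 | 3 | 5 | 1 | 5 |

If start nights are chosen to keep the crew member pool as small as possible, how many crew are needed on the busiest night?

Early-start (Shoulder work@1, Patch base@1, Pave lane 2@1, Pave lane 1@1) gives peak 13: n1:13  n2:13  n3:11  n4:3  n5:0  n6:0  n7:0.
Shift Patch base→4, Pave lane 2→4.
Schedule Shoulder work@1, Patch base@4, Pave lane 2@4, Pave lane 1@1: n1:7  n2:7  n3:5  n4:6  n5:6  n6:6  n7:3 — peak 7.

7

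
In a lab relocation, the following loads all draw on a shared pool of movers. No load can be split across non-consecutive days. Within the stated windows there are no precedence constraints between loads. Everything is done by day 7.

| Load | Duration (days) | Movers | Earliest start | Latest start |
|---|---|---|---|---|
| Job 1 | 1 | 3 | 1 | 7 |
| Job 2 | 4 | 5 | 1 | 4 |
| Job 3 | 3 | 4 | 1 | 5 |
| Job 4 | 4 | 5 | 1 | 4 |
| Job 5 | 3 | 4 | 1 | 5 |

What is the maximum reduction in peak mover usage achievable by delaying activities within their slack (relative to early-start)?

Early-start peak: d1:21  d2:18  d3:18  d4:10  d5:0  d6:0  d7:0 ⇒ 21.
Leveled (Job 1@1, Job 2@4, Job 3@1, Job 4@4, Job 5@1): d1:11  d2:8  d3:8  d4:10  d5:10  d6:10  d7:10 ⇒ 11.
Reduction 21 − 11 = 10.

10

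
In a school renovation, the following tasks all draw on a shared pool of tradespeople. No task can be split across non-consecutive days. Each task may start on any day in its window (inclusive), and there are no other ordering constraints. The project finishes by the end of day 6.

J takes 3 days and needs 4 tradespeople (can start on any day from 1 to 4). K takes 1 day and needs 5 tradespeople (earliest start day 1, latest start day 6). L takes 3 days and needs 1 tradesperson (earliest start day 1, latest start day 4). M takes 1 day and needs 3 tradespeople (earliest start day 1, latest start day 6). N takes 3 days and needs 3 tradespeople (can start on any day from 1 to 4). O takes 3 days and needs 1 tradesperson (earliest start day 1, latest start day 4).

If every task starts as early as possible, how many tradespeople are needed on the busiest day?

Early-start schedule: J@1, K@1, L@1, M@1, N@1, O@1.
Load per day: day 1: 17, day 2: 9, day 3: 9, day 4: 0, day 5: 0, day 6: 0.
Peak is 17.

17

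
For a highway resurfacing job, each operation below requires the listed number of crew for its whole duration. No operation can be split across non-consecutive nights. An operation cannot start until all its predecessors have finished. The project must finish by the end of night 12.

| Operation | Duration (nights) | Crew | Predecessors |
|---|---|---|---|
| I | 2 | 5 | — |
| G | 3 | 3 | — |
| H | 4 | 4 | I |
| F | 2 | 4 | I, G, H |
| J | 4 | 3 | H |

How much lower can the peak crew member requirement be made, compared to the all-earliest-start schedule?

2

Early-start peak: n1:8  n2:8  n3:7  n4:4  n5:4  n6:4  n7:7  n8:7  n9:3  n10:3  n11:0  n12:0 ⇒ 8.
Leveled (I@1, G@7, H@3, F@11, J@7): n1:5  n2:5  n3:4  n4:4  n5:4  n6:4  n7:6  n8:6  n9:6  n10:3  n11:4  n12:4 ⇒ 6.
Reduction 8 − 6 = 2.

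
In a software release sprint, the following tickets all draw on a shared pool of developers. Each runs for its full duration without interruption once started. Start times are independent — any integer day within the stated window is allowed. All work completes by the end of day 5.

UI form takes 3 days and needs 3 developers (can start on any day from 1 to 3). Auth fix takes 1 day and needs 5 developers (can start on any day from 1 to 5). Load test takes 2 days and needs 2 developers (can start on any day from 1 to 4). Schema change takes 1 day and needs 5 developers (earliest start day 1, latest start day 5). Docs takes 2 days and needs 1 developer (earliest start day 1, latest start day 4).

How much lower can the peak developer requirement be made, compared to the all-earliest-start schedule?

10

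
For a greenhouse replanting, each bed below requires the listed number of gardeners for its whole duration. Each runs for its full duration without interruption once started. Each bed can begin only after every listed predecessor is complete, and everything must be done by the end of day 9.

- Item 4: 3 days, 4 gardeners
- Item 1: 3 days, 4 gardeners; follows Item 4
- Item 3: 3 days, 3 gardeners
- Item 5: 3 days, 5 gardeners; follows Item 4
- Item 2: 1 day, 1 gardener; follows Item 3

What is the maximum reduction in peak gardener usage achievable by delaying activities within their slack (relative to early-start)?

Early-start peak: d1:7  d2:7  d3:7  d4:10  d5:9  d6:9  d7:0  d8:0  d9:0 ⇒ 10.
Leveled (Item 4@1, Item 1@4, Item 3@1, Item 5@7, Item 2@4): d1:7  d2:7  d3:7  d4:5  d5:4  d6:4  d7:5  d8:5  d9:5 ⇒ 7.
Reduction 10 − 7 = 3.

3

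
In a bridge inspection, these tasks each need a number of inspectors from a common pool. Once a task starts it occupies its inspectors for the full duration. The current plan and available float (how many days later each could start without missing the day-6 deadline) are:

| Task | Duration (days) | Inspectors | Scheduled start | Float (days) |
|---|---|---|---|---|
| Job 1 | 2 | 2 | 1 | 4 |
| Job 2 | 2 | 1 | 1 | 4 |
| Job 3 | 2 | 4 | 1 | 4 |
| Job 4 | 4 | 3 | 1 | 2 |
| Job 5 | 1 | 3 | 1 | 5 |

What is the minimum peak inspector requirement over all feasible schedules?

6

Early-start (Job 1@1, Job 2@1, Job 3@1, Job 4@1, Job 5@1) gives peak 13: d1:13  d2:10  d3:3  d4:3  d5:0  d6:0.
Shift Job 3→5, Job 5→3.
Schedule Job 1@1, Job 2@1, Job 3@5, Job 4@1, Job 5@3: d1:6  d2:6  d3:6  d4:3  d5:4  d6:4 — peak 6.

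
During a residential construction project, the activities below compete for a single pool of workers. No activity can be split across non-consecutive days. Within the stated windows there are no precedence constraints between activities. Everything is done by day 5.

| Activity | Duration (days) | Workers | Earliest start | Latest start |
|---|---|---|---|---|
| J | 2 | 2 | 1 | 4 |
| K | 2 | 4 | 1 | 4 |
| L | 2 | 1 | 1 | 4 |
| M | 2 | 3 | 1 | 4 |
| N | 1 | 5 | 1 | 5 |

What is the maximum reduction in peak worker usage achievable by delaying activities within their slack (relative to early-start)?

Early-start peak: d1:15  d2:10  d3:0  d4:0  d5:0 ⇒ 15.
Leveled (J@1, K@3, L@3, M@1, N@5): d1:5  d2:5  d3:5  d4:5  d5:5 ⇒ 5.
Reduction 15 − 5 = 10.

10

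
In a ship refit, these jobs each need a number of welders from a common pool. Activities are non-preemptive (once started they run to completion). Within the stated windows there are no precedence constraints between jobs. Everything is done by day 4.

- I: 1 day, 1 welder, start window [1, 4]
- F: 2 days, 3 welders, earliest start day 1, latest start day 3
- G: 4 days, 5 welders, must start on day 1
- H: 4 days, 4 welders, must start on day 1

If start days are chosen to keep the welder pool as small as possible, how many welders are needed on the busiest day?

Early-start (I@1, F@1, G@1, H@1) gives peak 13: d1:13  d2:12  d3:9  d4:9.
Shift F→2.
Schedule I@1, F@2, G@1, H@1: d1:10  d2:12  d3:12  d4:9 — peak 12.
No arrangement of the 12 feasible schedules does better.

12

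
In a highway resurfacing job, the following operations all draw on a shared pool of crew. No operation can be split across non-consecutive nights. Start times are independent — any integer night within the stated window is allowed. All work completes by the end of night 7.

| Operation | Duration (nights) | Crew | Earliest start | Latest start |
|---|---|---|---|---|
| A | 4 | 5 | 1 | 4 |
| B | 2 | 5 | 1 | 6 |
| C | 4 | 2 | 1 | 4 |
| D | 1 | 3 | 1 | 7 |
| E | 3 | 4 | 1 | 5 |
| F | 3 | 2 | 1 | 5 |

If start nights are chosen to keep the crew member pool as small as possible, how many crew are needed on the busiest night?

Early-start (A@1, B@1, C@1, D@1, E@1, F@1) gives peak 21: n1:21  n2:18  n3:13  n4:7  n5:0  n6:0  n7:0.
Shift B→5, D→7, E→5.
Schedule A@1, B@5, C@1, D@7, E@5, F@1: n1:9  n2:9  n3:9  n4:7  n5:9  n6:9  n7:7 — peak 9.
Total crew member-nights = 59 over 7 nights ⇒ peak ≥ ⌈59/7⌉ = 9, so 9 is optimal.

9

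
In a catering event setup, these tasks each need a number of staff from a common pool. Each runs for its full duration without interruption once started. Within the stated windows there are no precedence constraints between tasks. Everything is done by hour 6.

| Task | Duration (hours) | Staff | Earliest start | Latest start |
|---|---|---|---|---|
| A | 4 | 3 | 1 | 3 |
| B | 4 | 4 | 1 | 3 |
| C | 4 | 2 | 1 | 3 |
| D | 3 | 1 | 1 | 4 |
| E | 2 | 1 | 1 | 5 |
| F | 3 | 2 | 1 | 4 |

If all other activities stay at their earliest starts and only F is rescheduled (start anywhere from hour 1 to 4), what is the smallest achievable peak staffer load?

11

F@1: h1:13  h2:13  h3:12  h4:9  h5:0  h6:0 → peak 13
F@2: h1:11  h2:13  h3:12  h4:11  h5:0  h6:0 → peak 13
F@3: h1:11  h2:11  h3:12  h4:11  h5:2  h6:0 → peak 12
F@4: h1:11  h2:11  h3:10  h4:11  h5:2  h6:2 → peak 11
Best is F@4, peak 11.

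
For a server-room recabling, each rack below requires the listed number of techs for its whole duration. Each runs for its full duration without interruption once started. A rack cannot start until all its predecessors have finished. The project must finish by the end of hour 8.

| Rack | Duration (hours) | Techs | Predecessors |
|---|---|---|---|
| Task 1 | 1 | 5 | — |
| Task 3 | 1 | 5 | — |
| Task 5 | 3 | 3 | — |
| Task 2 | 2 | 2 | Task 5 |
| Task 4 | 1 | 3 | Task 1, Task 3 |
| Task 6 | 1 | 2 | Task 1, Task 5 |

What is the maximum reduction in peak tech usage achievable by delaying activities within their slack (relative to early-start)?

8

Early-start peak: h1:13  h2:6  h3:3  h4:4  h5:2  h6:0  h7:0  h8:0 ⇒ 13.
Leveled (Task 1@1, Task 3@2, Task 5@3, Task 2@6, Task 4@6, Task 6@7): h1:5  h2:5  h3:3  h4:3  h5:3  h6:5  h7:4  h8:0 ⇒ 5.
Reduction 13 − 5 = 8.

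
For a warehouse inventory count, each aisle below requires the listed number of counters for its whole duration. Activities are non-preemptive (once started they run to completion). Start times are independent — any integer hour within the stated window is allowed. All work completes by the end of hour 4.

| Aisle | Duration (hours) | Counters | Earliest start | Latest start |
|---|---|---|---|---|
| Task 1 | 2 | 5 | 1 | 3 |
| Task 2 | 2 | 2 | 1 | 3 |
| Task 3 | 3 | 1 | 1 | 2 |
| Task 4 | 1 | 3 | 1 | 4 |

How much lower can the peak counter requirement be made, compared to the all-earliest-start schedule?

5

Early-start peak: h1:11  h2:8  h3:1  h4:0 ⇒ 11.
Leveled (Task 1@1, Task 2@3, Task 3@1, Task 4@3): h1:6  h2:6  h3:6  h4:2 ⇒ 6.
Reduction 11 − 6 = 5.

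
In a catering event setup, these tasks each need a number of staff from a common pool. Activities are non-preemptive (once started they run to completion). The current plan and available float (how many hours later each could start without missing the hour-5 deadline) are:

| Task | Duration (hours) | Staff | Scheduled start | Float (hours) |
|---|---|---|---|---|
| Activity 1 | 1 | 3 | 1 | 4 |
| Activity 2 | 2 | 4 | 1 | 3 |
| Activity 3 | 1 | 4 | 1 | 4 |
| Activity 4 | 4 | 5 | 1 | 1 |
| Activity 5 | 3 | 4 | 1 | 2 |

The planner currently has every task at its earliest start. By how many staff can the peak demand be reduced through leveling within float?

Early-start peak: h1:20  h2:13  h3:9  h4:5  h5:0 ⇒ 20.
Leveled (Activity 1@1, Activity 2@1, Activity 3@1, Activity 4@2, Activity 5@3): h1:11  h2:9  h3:9  h4:9  h5:9 ⇒ 11.
Reduction 20 − 11 = 9.

9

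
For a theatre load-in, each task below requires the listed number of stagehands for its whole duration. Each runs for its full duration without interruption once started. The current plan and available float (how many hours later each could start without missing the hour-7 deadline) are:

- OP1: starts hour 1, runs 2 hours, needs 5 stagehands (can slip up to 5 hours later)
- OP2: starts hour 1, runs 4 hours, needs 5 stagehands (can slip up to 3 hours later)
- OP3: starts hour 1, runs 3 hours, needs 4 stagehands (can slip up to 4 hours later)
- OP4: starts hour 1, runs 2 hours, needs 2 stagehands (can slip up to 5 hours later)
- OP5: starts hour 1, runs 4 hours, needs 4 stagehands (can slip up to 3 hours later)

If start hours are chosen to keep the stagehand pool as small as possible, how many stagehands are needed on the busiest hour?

10

Early-start (OP1@1, OP2@1, OP3@1, OP4@1, OP5@1) gives peak 20: h1:20  h2:20  h3:13  h4:9  h5:0  h6:0  h7:0.
Shift OP3→5, OP4→5, OP5→3.
Schedule OP1@1, OP2@1, OP3@5, OP4@5, OP5@3: h1:10  h2:10  h3:9  h4:9  h5:10  h6:10  h7:4 — peak 10.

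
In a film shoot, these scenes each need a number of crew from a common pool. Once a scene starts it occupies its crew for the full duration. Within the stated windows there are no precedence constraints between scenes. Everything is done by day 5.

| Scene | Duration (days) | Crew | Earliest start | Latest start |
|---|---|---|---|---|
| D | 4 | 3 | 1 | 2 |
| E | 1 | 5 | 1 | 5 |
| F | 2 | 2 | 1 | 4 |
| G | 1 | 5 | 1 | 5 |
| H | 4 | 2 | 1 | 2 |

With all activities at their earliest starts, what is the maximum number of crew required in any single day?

17

Early-start schedule: D@1, E@1, F@1, G@1, H@1.
Load per day: day 1: 17, day 2: 7, day 3: 5, day 4: 5, day 5: 0.
Peak is 17.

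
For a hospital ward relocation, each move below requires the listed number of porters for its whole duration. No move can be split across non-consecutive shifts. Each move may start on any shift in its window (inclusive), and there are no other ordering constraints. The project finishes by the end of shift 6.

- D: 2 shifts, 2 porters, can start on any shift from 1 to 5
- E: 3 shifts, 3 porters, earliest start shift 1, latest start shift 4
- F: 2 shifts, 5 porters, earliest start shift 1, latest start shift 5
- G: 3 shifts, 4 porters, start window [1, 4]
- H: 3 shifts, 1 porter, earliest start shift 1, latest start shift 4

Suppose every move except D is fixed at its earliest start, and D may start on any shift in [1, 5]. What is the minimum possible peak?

13

D@1: s1:15  s2:15  s3:8  s4:0  s5:0  s6:0 → peak 15
D@2: s1:13  s2:15  s3:10  s4:0  s5:0  s6:0 → peak 15
D@3: s1:13  s2:13  s3:10  s4:2  s5:0  s6:0 → peak 13
D@4: s1:13  s2:13  s3:8  s4:2  s5:2  s6:0 → peak 13
D@5: s1:13  s2:13  s3:8  s4:0  s5:2  s6:2 → peak 13
Best is D@3, peak 13.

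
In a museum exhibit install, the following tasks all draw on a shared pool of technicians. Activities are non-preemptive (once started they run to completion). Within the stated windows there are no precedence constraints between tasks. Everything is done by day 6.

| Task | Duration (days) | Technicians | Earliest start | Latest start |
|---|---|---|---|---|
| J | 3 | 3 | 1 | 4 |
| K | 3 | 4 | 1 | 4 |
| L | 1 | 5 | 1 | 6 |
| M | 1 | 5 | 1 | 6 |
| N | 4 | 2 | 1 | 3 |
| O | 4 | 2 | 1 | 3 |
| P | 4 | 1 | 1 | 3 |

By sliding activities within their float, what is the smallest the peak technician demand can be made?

Early-start (J@1, K@1, L@1, M@1, N@1, O@1, P@1) gives peak 22: d1:22  d2:12  d3:12  d4:5  d5:0  d6:0.
Shift K→4, M→2, N→3, O→3.
Schedule J@1, K@4, L@1, M@2, N@3, O@3, P@1: d1:9  d2:9  d3:8  d4:9  d5:8  d6:8 — peak 9.
Total technician-days = 51 over 6 days ⇒ peak ≥ ⌈51/6⌉ = 9, so 9 is optimal.

9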